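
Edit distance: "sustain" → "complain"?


Word 1: "sustain" (length 7)
Word 2: "complain" (length 8)
One optimal edit sequence (insert/delete/substitute each cost 1):
  1. insert 'c'  (+1)
  2. substitute 's' -> 'o'  (+1)
  3. substitute 'u' -> 'm'  (+1)
  4. substitute 's' -> 'p'  (+1)
  5. substitute 't' -> 'l'  (+1)
  6. keep 'a'
  7. keep 'i'
  8. keep 'n'
Total edit operations: 5
Edit distance = 5


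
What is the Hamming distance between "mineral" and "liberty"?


Comparing character by character (same length = 7):
  Pos 0: 'm' vs 'l' !=
  Pos 1: 'i' vs 'i' =
  Pos 2: 'n' vs 'b' !=
  Pos 3: 'e' vs 'e' =
  Pos 4: 'r' vs 'r' =
  Pos 5: 'a' vs 't' !=
  Pos 6: 'l' vs 'y' !=
Hamming distance = 4


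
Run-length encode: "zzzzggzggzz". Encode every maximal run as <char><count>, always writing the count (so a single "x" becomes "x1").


String: "zzzzggzggzz"
Scanning for consecutive runs:
  'z' x 4
  'g' x 2
  'z' x 1
  'g' x 2
  'z' x 2
RLE = "z4g2z1g2z2"


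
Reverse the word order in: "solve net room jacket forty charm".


Original: "solve net room jacket forty charm"
Words (1..n): solve | net | room | jacket | forty | charm
Reversed (n..1): charm | forty | jacket | room | net | solve
Result = "charm forty jacket room net solve"


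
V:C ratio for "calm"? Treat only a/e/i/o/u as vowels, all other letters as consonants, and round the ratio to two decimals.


Word: "calm"
Vowels (a,e,i,o,u): 1
Consonants: 3
Ratio = 1/3
= 0.33


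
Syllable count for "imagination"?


Word: "imagination"
Syllable breakdown: i-mag-i-na-tion
Counting: 5 parts
= 5 syllables


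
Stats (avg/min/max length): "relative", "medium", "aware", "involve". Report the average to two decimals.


Lengths: "relative"=8, "medium"=6, "aware"=5, "involve"=7
Sum = 26, Count = 4
Average = 26/4 = 6.50
= avg=6.50, min=5, max=8


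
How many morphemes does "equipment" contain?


Word: "equipment"
Morphemes: equip | -ment
Each morpheme carries meaning
= 2 morphemes


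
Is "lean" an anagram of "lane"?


Word 1: "lane" → sorted: aeln
Word 2: "lean" → sorted: aeln
Same letters? aeln == aeln
Anagram = Yes


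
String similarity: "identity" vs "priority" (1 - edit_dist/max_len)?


Word 1: "identity" (length 8)
Word 2: "priority" (length 8)
One optimal edit sequence:
  1. substitute 'i' -> 'p'  (+1)
  2. substitute 'd' -> 'r'  (+1)
  3. substitute 'e' -> 'i'  (+1)
  4. substitute 'n' -> 'o'  (+1)
  5. substitute 't' -> 'r'  (+1)
  6. keep 'i'
  7. keep 't'
  8. keep 'y'
Edit distance = 5
Max length = max(8, 8) = 8
Similarity = 1 - 5/8
= 0.3750


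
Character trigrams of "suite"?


Word: "suite" (length 5)
Number of trigrams = 5 - 3 + 1 = 3
  Position 0: "sui"
  Position 1: "uit"
  Position 2: "ite"
Trigrams = "sui", "uit", "ite"


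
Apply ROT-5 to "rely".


Word: "rely"
Shift: 5
Each letter → (letter + shift) mod 26:
  'r' (17) + 5 = 22 → 'w'
  'e' (4) + 5 = 9 → 'j'
  'l' (11) + 5 = 16 → 'q'
  'y' (24) + 5 = 3 → 'd'
Result = "wjqd"


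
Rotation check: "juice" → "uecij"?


Word: "juice", Candidate: "uecij"
Method: check if candidate is substring of word+word
"juicejuice" contains "uecij"? No
Is rotation = No


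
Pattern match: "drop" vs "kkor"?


Pattern of "drop": [0, 1, 2, 3]
Pattern of "kkor": [0, 0, 1, 2]
Patterns do not match
Same pattern = No


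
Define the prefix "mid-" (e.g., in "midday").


Prefix: mid-
Example: midday (mid- + day)
Meaning = middle


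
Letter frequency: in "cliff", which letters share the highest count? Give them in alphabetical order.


Word: "cliff"
Letter counts:
  'c': 1
  'f': 2
  'i': 1
  'l': 1
Maximum count = 2
Most frequent = 'f' (2 times each)


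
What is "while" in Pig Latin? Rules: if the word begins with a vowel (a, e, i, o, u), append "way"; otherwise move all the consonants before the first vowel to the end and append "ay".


Word: "while"
Starts with consonant(s) → move to end, add 'ay'
Consonant cluster: "wh"
Pig Latin = "ilewhay"


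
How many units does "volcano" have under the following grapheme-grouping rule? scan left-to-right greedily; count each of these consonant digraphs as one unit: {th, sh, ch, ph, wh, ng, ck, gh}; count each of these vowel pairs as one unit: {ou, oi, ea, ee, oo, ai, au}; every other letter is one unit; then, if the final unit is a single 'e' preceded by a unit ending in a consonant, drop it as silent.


Word: "volcano" (7 letters)
Left-to-right scan:
  1. 'v' (letter)
  2. 'o' (letter)
  3. 'l' (letter)
  4. 'c' (letter)
  5. 'a' (letter)
  6. 'n' (letter)
  7. 'o' (letter)
Units from scan: 7
Sound units = 7 units


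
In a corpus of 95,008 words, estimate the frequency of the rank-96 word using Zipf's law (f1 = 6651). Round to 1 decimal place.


Zipf's law: f(r) = f(1) / r
f(1) = 6651
f(96) = 6651 / 96
= 69.3 occurrences


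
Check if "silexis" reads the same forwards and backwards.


Word: "silexis"
Reversed: "sixelis"
Forward == Backward? silexis != sixelis
Palindrome = No


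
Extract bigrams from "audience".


Word: "audience" (length 8)
Number of bigrams = 8 - 2 + 1 = 7
  Position 0: "au"
  Position 1: "ud"
  Position 2: "di"
  Position 3: "ie"
  Position 4: "en"
  Position 5: "nc"
  Position 6: "ce"
Bigrams = "au", "ud", "di", "ie", "en", "nc", "ce"


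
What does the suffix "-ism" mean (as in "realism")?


Suffix: -ism
Example: realism (real + -ism)
Meaning = belief / practice


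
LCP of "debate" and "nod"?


Word 1: "debate"
Word 2: "nod"
Comparing from start:
  Pos 0: 'd' != 'n' (stop)
LCP = "" (length 0)


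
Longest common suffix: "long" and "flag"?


Word 1: "long"
Word 2: "flag"
Comparing from end:
  Pos -1: 'g' == 'g'
  Pos -2: 'n' != 'a' (stop)
LCS = "g" (length 1)


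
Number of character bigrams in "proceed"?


Word: "proceed" (length 7)
Number of 2-grams = length - 2 + 1 = 7 - 2 + 1
= 6


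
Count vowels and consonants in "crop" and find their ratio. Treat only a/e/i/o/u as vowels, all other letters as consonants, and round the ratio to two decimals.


Word: "crop"
Vowels (a,e,i,o,u): 1
Consonants: 3
Ratio = 1/3
= 0.33


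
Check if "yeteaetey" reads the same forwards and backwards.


Word: "yeteaetey"
Reversed: "yeteaetey"
Forward == Backward? yeteaetey == yeteaetey
Palindrome = Yes


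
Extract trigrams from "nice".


Word: "nice" (length 4)
Number of trigrams = 4 - 3 + 1 = 2
  Position 0: "nic"
  Position 1: "ice"
Trigrams = "nic", "ice"


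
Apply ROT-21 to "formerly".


Word: "formerly"
Shift: 21
Each letter → (letter + shift) mod 26:
  'f' (5) + 21 = 0 → 'a'
  'o' (14) + 21 = 9 → 'j'
  'r' (17) + 21 = 12 → 'm'
  'm' (12) + 21 = 7 → 'h'
  'e' (4) + 21 = 25 → 'z'
  'r' (17) + 21 = 12 → 'm'
  'l' (11) + 21 = 6 → 'g'
  'y' (24) + 21 = 19 → 't'
Result = "ajmhzmgt"


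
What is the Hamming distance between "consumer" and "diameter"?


Comparing character by character (same length = 8):
  Pos 0: 'c' vs 'd' !=
  Pos 1: 'o' vs 'i' !=
  Pos 2: 'n' vs 'a' !=
  Pos 3: 's' vs 'm' !=
  Pos 4: 'u' vs 'e' !=
  Pos 5: 'm' vs 't' !=
  Pos 6: 'e' vs 'e' =
  Pos 7: 'r' vs 'r' =
Hamming distance = 6


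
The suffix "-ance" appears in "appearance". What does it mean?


Suffix: -ance
As in: appearance -> appear + -ance
Meaning = state of


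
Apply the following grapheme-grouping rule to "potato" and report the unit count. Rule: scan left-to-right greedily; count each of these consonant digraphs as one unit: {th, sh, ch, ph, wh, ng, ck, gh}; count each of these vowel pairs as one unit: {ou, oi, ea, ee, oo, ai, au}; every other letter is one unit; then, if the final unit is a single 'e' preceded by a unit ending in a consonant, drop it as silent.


Word: "potato" (6 letters)
Left-to-right scan:
  1. 'p' (letter)
  2. 'o' (letter)
  3. 't' (letter)
  4. 'a' (letter)
  5. 't' (letter)
  6. 'o' (letter)
Units from scan: 6
Sound units = 6 units


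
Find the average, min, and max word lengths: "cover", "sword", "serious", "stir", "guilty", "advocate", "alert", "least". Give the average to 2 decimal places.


Lengths: "cover"=5, "sword"=5, "serious"=7, "stir"=4, "guilty"=6, "advocate"=8, "alert"=5, "least"=5
Sum = 45, Count = 8
Average = 45/8 = 5.63
= avg=5.63, min=4, max=8


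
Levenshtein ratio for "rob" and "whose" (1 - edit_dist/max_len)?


Word 1: "rob" (length 3)
Word 2: "whose" (length 5)
One optimal edit sequence:
  1. insert 'w'  (+1)
  2. substitute 'r' -> 'h'  (+1)
  3. keep 'o'
  4. insert 's'  (+1)
  5. substitute 'b' -> 'e'  (+1)
Edit distance = 4
Max length = max(3, 5) = 5
Similarity = 1 - 4/5
= 0.2000


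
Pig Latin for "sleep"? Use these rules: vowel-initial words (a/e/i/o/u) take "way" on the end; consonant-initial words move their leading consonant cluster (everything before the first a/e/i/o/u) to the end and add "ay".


Word: "sleep"
Starts with consonant(s) → move to end, add 'ay'
Consonant cluster: "sl"
Pig Latin = "eepslay"


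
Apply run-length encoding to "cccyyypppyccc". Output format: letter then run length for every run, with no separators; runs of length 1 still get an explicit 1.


String: "cccyyypppyccc"
Scanning for consecutive runs:
  'c' x 3
  'y' x 3
  'p' x 3
  'y' x 1
  'c' x 3
RLE = "c3y3p3y1c3"


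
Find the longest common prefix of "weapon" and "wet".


Word 1: "weapon"
Word 2: "wet"
Comparing from start:
  Pos 0: 'w' == 'w'
  Pos 1: 'e' == 'e'
  Pos 2: 'a' != 't' (stop)
LCP = "we" (length 2)


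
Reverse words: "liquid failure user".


Original: "liquid failure user"
Words (1..n): liquid | failure | user
Reversed (n..1): user | failure | liquid
Result = "user failure liquid"


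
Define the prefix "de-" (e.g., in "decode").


Prefix: de-
As in: decode -> de- + code
Meaning = remove / reverse


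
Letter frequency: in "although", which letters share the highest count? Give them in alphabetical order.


Word: "although"
Letter counts:
  'a': 1
  'g': 1
  'h': 2
  'l': 1
  'o': 1
  't': 1
  'u': 1
Maximum count = 2
Most frequent = 'h' (2 times each)


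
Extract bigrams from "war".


Word: "war" (length 3)
Number of bigrams = 3 - 2 + 1 = 2
  Position 0: "wa"
  Position 1: "ar"
Bigrams = "wa", "ar"


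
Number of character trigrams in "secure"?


Word: "secure" (length 6)
Number of 3-grams = length - 3 + 1 = 6 - 3 + 1
= 4


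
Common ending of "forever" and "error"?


Word 1: "forever"
Word 2: "error"
Comparing from end:
  Pos -1: 'r' == 'r'
  Pos -2: 'e' != 'o' (stop)
LCS = "r" (length 1)


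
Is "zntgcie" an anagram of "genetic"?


Word 1: "genetic" → sorted: ceegint
Word 2: "zntgcie" → sorted: cegintz
Same letters? ceegint != cegintz
Anagram = No


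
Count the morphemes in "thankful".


Word: "thankful"
Morphemes: thank | -ful
Each morpheme carries meaning
= 2 morphemes


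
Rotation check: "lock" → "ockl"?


Word: "lock", Candidate: "ockl"
Method: check if candidate is substring of word+word
"locklock" contains "ockl"? Yes
Is rotation = Yes


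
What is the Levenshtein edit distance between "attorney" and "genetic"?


Word 1: "attorney" (length 8)
Word 2: "genetic" (length 7)
One optimal edit sequence (insert/delete/substitute each cost 1):
  1. delete 'a'  (+1)
  2. substitute 't' -> 'g'  (+1)
  3. substitute 't' -> 'e'  (+1)
  4. substitute 'o' -> 'n'  (+1)
  5. substitute 'r' -> 'e'  (+1)
  6. substitute 'n' -> 't'  (+1)
  7. substitute 'e' -> 'i'  (+1)
  8. substitute 'y' -> 'c'  (+1)
Total edit operations: 8
Edit distance = 8


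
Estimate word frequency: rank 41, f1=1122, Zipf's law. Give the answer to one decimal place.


Zipf's law: f(r) = f(1) / r
f(1) = 1122
f(41) = 1122 / 41
= 27.4 occurrences


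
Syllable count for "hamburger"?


Word: "hamburger"
Syllable breakdown: ham · bur · ger
Counting: 3 parts
= 3 syllables


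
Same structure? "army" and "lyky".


Pattern of "army": [0, 1, 2, 3]
Pattern of "lyky": [0, 1, 2, 1]
Patterns do not match
Same pattern = No


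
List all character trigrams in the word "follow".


Word: "follow" (length 6)
Number of trigrams = 6 - 3 + 1 = 4
  Position 0: "fol"
  Position 1: "oll"
  Position 2: "llo"
  Position 3: "low"
Trigrams = "fol", "oll", "llo", "low"


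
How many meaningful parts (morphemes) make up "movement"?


Word: "movement"
Morphemes: move + -ment
Each morpheme carries meaning
= 2 morphemes


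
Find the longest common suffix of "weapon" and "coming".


Word 1: "weapon"
Word 2: "coming"
Comparing from end:
  Pos -1: 'n' != 'g' (stop)
LCS = "" (length 0)


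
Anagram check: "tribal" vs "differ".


Word 1: "tribal" → sorted: abilrt
Word 2: "differ" → sorted: deffir
Same letters? abilrt != deffir
Anagram = No


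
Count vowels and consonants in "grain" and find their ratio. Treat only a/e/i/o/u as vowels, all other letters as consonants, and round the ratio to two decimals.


Word: "grain"
Vowels (a,e,i,o,u): 2
Consonants: 3
Ratio = 2/3
= 0.67


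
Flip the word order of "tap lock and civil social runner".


Original: "tap lock and civil social runner"
Words (1..n): tap | lock | and | civil | social | runner
Reversed (n..1): runner | social | civil | and | lock | tap
Result = "runner social civil and lock tap"


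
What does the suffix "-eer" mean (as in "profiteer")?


Suffix: -eer
Example: profiteer = profit + -eer
Meaning = one who is concerned with


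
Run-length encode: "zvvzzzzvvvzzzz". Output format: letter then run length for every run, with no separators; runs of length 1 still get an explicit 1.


String: "zvvzzzzvvvzzzz"
Scanning for consecutive runs:
  'z' x 1
  'v' x 2
  'z' x 4
  'v' x 3
  'z' x 4
RLE = "z1v2z4v3z4"


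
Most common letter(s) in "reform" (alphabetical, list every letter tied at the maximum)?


Word: "reform"
Letter counts:
  'e': 1
  'f': 1
  'm': 1
  'o': 1
  'r': 2
Maximum count = 2
Most frequent = 'r' (2 times each)


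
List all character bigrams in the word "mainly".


Word: "mainly" (length 6)
Number of bigrams = 6 - 2 + 1 = 5
  Position 0: "ma"
  Position 1: "ai"
  Position 2: "in"
  Position 3: "nl"
  Position 4: "ly"
Bigrams = "ma", "ai", "in", "nl", "ly"


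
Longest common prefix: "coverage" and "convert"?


Word 1: "coverage"
Word 2: "convert"
Comparing from start:
  Pos 0: 'c' == 'c'
  Pos 1: 'o' == 'o'
  Pos 2: 'v' != 'n' (stop)
LCP = "co" (length 2)


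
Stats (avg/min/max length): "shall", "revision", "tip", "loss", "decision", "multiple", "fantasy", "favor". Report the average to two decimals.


Lengths: "shall"=5, "revision"=8, "tip"=3, "loss"=4, "decision"=8, "multiple"=8, "fantasy"=7, "favor"=5
Sum = 48, Count = 8
Average = 48/8 = 6.00
= avg=6.00, min=3, max=8


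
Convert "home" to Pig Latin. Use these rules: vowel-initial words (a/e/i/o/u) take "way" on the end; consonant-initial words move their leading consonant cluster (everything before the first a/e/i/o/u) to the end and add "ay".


Word: "home"
Starts with consonant(s) → move to end, add 'ay'
Consonant cluster: "h"
Pig Latin = "omehay"


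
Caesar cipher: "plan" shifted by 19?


Word: "plan"
Shift: 19
Each letter → (letter + shift) mod 26:
  'p' (15) + 19 = 8 → 'i'
  'l' (11) + 19 = 4 → 'e'
  'a' (0) + 19 = 19 → 't'
  'n' (13) + 19 = 6 → 'g'
Result = "ietg"


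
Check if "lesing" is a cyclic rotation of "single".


Word: "single", Candidate: "lesing"
Method: check if candidate is substring of word+word
"singlesingle" contains "lesing"? Yes
Is rotation = Yes


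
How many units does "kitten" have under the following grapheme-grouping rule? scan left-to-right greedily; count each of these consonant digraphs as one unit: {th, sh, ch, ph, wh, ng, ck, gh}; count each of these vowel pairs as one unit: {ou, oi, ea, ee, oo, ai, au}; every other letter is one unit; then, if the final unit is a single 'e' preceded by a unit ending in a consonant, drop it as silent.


Word: "kitten" (6 letters)
Left-to-right scan:
  1. 'k' (letter)
  2. 'i' (letter)
  3. 't' (letter)
  4. 't' (letter)
  5. 'e' (letter)
  6. 'n' (letter)
Units from scan: 6
Sound units = 6 units


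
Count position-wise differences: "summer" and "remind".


Comparing character by character (same length = 6):
  Pos 0: 's' vs 'r' !=
  Pos 1: 'u' vs 'e' !=
  Pos 2: 'm' vs 'm' =
  Pos 3: 'm' vs 'i' !=
  Pos 4: 'e' vs 'n' !=
  Pos 5: 'r' vs 'd' !=
Hamming distance = 5


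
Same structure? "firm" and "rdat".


Pattern of "firm": [0, 1, 2, 3]
Pattern of "rdat": [0, 1, 2, 3]
Patterns match
Same pattern = Yes


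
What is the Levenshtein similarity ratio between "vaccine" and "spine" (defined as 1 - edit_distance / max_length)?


Word 1: "vaccine" (length 7)
Word 2: "spine" (length 5)
One optimal edit sequence:
  1. delete 'v'  (+1)
  2. delete 'a'  (+1)
  3. substitute 'c' -> 's'  (+1)
  4. substitute 'c' -> 'p'  (+1)
  5. keep 'i'
  6. keep 'n'
  7. keep 'e'
Edit distance = 4
Max length = max(7, 5) = 7
Similarity = 1 - 4/7
= 0.4286


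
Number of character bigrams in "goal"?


Word: "goal" (length 4)
Number of 2-grams = length - 2 + 1 = 4 - 2 + 1
= 3


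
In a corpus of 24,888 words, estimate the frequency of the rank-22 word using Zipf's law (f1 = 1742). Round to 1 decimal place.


Zipf's law: f(r) = f(1) / r
f(1) = 1742
f(22) = 1742 / 22
= 79.2 occurrences


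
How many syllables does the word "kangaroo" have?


Word: "kangaroo"
Syllable breakdown: kan · ga · roo
Counting: 3 parts
= 3 syllables


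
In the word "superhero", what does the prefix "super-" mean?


Prefix: super-
Example: superhero (super- + hero)
Meaning = above / beyond


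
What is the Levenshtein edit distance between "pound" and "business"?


Word 1: "pound" (length 5)
Word 2: "business" (length 8)
One optimal edit sequence (insert/delete/substitute each cost 1):
  1. insert 'b'  (+1)
  2. substitute 'p' -> 'u'  (+1)
  3. substitute 'o' -> 's'  (+1)
  4. substitute 'u' -> 'i'  (+1)
  5. keep 'n'
  6. insert 'e'  (+1)
  7. insert 's'  (+1)
  8. substitute 'd' -> 's'  (+1)
Total edit operations: 7
Edit distance = 7


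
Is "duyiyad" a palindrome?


Word: "duyiyad"
Reversed: "dayiyud"
Forward == Backward? duyiyad != dayiyud
Palindrome = No


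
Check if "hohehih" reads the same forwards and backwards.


Word: "hohehih"
Reversed: "hihehoh"
Forward == Backward? hohehih != hihehoh
Palindrome = No


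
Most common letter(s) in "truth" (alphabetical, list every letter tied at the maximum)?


Word: "truth"
Letter counts:
  'h': 1
  'r': 1
  't': 2
  'u': 1
Maximum count = 2
Most frequent = 't' (2 times each)


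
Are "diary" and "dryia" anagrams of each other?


Word 1: "diary" → sorted: adiry
Word 2: "dryia" → sorted: adiry
Same letters? adiry == adiry
Anagram = Yes


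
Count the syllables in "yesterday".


Word: "yesterday"
Syllable breakdown: yes-ter-day
Counting: 3 parts
= 3 syllables


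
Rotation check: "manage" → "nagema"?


Word: "manage", Candidate: "nagema"
Method: check if candidate is substring of word+word
"managemanage" contains "nagema"? Yes
Is rotation = Yes


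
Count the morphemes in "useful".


Word: "useful"
Morphemes: use / -ful
Each morpheme carries meaning
= 2 morphemes


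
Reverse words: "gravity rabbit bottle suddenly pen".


Original: "gravity rabbit bottle suddenly pen"
Words (1..n): gravity | rabbit | bottle | suddenly | pen
Reversed (n..1): pen | suddenly | bottle | rabbit | gravity
Result = "pen suddenly bottle rabbit gravity"


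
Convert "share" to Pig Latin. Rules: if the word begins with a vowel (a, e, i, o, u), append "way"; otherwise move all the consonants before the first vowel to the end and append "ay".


Word: "share"
Starts with consonant(s) → move to end, add 'ay'
Consonant cluster: "sh"
Pig Latin = "areshay"


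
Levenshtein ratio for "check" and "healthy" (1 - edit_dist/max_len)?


Word 1: "check" (length 5)
Word 2: "healthy" (length 7)
One optimal edit sequence:
  1. delete 'c'  (+1)
  2. keep 'h'
  3. keep 'e'
  4. insert 'a'  (+1)
  5. insert 'l'  (+1)
  6. insert 't'  (+1)
  7. substitute 'c' -> 'h'  (+1)
  8. substitute 'k' -> 'y'  (+1)
Edit distance = 6
Max length = max(5, 7) = 7
Similarity = 1 - 6/7
= 0.1429


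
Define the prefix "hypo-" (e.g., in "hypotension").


Prefix: hypo-
As in: hypotension -> hypo- + tension
Meaning = under / below normal


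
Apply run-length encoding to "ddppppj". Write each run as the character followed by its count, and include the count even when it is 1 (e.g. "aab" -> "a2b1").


String: "ddppppj"
Scanning for consecutive runs:
  'd' x 2
  'p' x 4
  'j' x 1
RLE = "d2p4j1"


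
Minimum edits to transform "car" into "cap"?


Word 1: "car" (length 3)
Word 2: "cap" (length 3)
One optimal edit sequence (insert/delete/substitute each cost 1):
  1. keep 'c'
  2. keep 'a'
  3. substitute 'r' -> 'p'  (+1)
Total edit operations: 1
Edit distance = 1


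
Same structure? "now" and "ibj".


Pattern of "now": [0, 1, 2]
Pattern of "ibj": [0, 1, 2]
Patterns match
Same pattern = Yes


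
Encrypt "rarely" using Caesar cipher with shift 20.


Word: "rarely"
Shift: 20
Each letter → (letter + shift) mod 26:
  'r' (17) + 20 = 11 → 'l'
  'a' (0) + 20 = 20 → 'u'
  'r' (17) + 20 = 11 → 'l'
  'e' (4) + 20 = 24 → 'y'
  'l' (11) + 20 = 5 → 'f'
  'y' (24) + 20 = 18 → 's'
Result = "lulyfs"


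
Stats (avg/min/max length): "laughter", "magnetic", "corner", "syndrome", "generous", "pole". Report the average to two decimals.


Lengths: "laughter"=8, "magnetic"=8, "corner"=6, "syndrome"=8, "generous"=8, "pole"=4
Sum = 42, Count = 6
Average = 42/6 = 7.00
= avg=7.00, min=4, max=8


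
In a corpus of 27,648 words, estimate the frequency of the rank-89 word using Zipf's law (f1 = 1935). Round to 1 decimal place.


Zipf's law: f(r) = f(1) / r
f(1) = 1935
f(89) = 1935 / 89
= 21.7 occurrences


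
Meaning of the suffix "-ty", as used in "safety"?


Suffix: -ty
Example: safety (safe + -ty)
Meaning = quality of


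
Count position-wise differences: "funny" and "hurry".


Comparing character by character (same length = 5):
  Pos 0: 'f' vs 'h' !=
  Pos 1: 'u' vs 'u' =
  Pos 2: 'n' vs 'r' !=
  Pos 3: 'n' vs 'r' !=
  Pos 4: 'y' vs 'y' =
Hamming distance = 3


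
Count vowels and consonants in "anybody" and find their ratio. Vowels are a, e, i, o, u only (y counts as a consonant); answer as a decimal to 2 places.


Word: "anybody"
Vowels (a,e,i,o,u): 2
Consonants: 5
Ratio = 2/5
= 0.40


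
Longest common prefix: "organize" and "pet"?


Word 1: "organize"
Word 2: "pet"
Comparing from start:
  Pos 0: 'o' != 'p' (stop)
LCP = "" (length 0)


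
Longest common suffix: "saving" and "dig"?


Word 1: "saving"
Word 2: "dig"
Comparing from end:
  Pos -1: 'g' == 'g'
  Pos -2: 'n' != 'i' (stop)
LCS = "g" (length 1)


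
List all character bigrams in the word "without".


Word: "without" (length 7)
Number of bigrams = 7 - 2 + 1 = 6
  Position 0: "wi"
  Position 1: "it"
  Position 2: "th"
  Position 3: "ho"
  Position 4: "ou"
  Position 5: "ut"
Bigrams = "wi", "it", "th", "ho", "ou", "ut"


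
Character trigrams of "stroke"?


Word: "stroke" (length 6)
Number of trigrams = 6 - 3 + 1 = 4
  Position 0: "str"
  Position 1: "tro"
  Position 2: "rok"
  Position 3: "oke"
Trigrams = "str", "tro", "rok", "oke"


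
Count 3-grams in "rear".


Word: "rear" (length 4)
Number of 3-grams = length - 3 + 1 = 4 - 3 + 1
= 2


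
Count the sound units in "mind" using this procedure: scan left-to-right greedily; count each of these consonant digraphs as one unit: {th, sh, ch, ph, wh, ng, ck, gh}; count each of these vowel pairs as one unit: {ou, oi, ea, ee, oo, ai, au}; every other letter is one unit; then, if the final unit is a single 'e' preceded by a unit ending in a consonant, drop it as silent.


Word: "mind" (4 letters)
Left-to-right scan:
  [1] 'm' (letter)
  [2] 'i' (letter)
  [3] 'n' (letter)
  [4] 'd' (letter)
Units from scan: 4
Sound units = 4 units


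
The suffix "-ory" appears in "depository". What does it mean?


Suffix: -ory
Example: depository (deposit + -ory)
Meaning = relating to / place for


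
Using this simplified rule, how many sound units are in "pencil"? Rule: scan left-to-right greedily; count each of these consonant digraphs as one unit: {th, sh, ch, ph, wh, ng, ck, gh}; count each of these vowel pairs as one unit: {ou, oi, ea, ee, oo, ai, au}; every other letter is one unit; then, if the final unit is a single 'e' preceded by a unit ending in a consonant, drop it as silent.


Word: "pencil" (6 letters)
Left-to-right scan:
  [1] 'p' (letter)
  [2] 'e' (letter)
  [3] 'n' (letter)
  [4] 'c' (letter)
  [5] 'i' (letter)
  [6] 'l' (letter)
Units from scan: 6
Sound units = 6 units


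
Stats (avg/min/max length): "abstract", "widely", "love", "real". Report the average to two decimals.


Lengths: "abstract"=8, "widely"=6, "love"=4, "real"=4
Sum = 22, Count = 4
Average = 22/4 = 5.50
= avg=5.50, min=4, max=8


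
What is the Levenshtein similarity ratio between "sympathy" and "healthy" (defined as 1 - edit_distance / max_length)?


Word 1: "sympathy" (length 8)
Word 2: "healthy" (length 7)
One optimal edit sequence:
  1. delete 's'  (+1)
  2. substitute 'y' -> 'h'  (+1)
  3. substitute 'm' -> 'e'  (+1)
  4. substitute 'p' -> 'a'  (+1)
  5. substitute 'a' -> 'l'  (+1)
  6. keep 't'
  7. keep 'h'
  8. keep 'y'
Edit distance = 5
Max length = max(8, 7) = 8
Similarity = 1 - 5/8
= 0.3750


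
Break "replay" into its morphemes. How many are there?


Word: "replay"
Morphemes: re- + play
Each morpheme carries meaning
= 2 morphemes


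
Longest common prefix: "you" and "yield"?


Word 1: "you"
Word 2: "yield"
Comparing from start:
  Pos 0: 'y' == 'y'
  Pos 1: 'o' != 'i' (stop)
LCP = "y" (length 1)


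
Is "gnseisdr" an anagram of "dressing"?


Word 1: "dressing" → sorted: deginrss
Word 2: "gnseisdr" → sorted: deginrss
Same letters? deginrss == deginrss
Anagram = Yes


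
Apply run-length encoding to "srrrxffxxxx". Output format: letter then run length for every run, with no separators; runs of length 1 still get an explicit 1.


String: "srrrxffxxxx"
Scanning for consecutive runs:
  's' x 1
  'r' x 3
  'x' x 1
  'f' x 2
  'x' x 4
RLE = "s1r3x1f2x4"


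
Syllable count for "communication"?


Word: "communication"
Syllable breakdown: com | mu | ni | ca | tion
Counting: 5 parts
= 5 syllables


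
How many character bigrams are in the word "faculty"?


Word: "faculty" (length 7)
Number of 2-grams = length - 2 + 1 = 7 - 2 + 1
= 6


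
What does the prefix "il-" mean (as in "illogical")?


Prefix: il-
Example: illogical = il- + logical
Meaning = not


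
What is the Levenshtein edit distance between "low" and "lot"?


Word 1: "low" (length 3)
Word 2: "lot" (length 3)
One optimal edit sequence (insert/delete/substitute each cost 1):
  1. keep 'l'
  2. keep 'o'
  3. substitute 'w' -> 't'  (+1)
Total edit operations: 1
Edit distance = 1


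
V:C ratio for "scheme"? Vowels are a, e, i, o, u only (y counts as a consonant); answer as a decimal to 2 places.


Word: "scheme"
Vowels (a,e,i,o,u): 2
Consonants: 4
Ratio = 2/4
= 0.50


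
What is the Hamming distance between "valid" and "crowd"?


Comparing character by character (same length = 5):
  Pos 0: 'v' vs 'c' !=
  Pos 1: 'a' vs 'r' !=
  Pos 2: 'l' vs 'o' !=
  Pos 3: 'i' vs 'w' !=
  Pos 4: 'd' vs 'd' =
Hamming distance = 4


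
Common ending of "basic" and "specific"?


Word 1: "basic"
Word 2: "specific"
Comparing from end:
  Pos -1: 'c' == 'c'
  Pos -2: 'i' == 'i'
  Pos -3: 's' != 'f' (stop)
LCS = "ic" (length 2)


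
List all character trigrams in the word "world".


Word: "world" (length 5)
Number of trigrams = 5 - 3 + 1 = 3
  Position 0: "wor"
  Position 1: "orl"
  Position 2: "rld"
Trigrams = "wor", "orl", "rld"


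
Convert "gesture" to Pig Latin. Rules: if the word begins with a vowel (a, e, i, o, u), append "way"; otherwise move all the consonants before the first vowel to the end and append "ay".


Word: "gesture"
Starts with consonant(s) → move to end, add 'ay'
Consonant cluster: "g"
Pig Latin = "esturegay"


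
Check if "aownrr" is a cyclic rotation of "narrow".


Word: "narrow", Candidate: "aownrr"
Method: check if candidate is substring of word+word
"narrownarrow" contains "aownrr"? No
Is rotation = No


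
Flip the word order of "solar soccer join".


Original: "solar soccer join"
Words (1..n): solar | soccer | join
Reversed (n..1): join | soccer | solar
Result = "join soccer solar"


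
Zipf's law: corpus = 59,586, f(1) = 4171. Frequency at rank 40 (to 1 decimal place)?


Zipf's law: f(r) = f(1) / r
f(1) = 4171
f(40) = 4171 / 40
= 104.3 occurrences


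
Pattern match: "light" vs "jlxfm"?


Pattern of "light": [0, 1, 2, 3, 4]
Pattern of "jlxfm": [0, 1, 2, 3, 4]
Patterns match
Same pattern = Yes


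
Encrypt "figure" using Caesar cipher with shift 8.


Word: "figure"
Shift: 8
Each letter → (letter + shift) mod 26:
  'f' (5) + 8 = 13 → 'n'
  'i' (8) + 8 = 16 → 'q'
  'g' (6) + 8 = 14 → 'o'
  'u' (20) + 8 = 2 → 'c'
  'r' (17) + 8 = 25 → 'z'
  'e' (4) + 8 = 12 → 'm'
Result = "nqoczm"


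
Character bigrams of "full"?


Word: "full" (length 4)
Number of bigrams = 4 - 2 + 1 = 3
  Position 0: "fu"
  Position 1: "ul"
  Position 2: "ll"
Bigrams = "fu", "ul", "ll"


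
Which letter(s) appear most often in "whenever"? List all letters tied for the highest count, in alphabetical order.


Word: "whenever"
Letter counts:
  'e': 3
  'h': 1
  'n': 1
  'r': 1
  'v': 1
  'w': 1
Maximum count = 3
Most frequent = 'e' (3 times each)


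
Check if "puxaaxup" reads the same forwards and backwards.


Word: "puxaaxup"
Reversed: "puxaaxup"
Forward == Backward? puxaaxup == puxaaxup
Palindrome = Yes


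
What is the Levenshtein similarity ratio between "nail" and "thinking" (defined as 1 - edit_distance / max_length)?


Word 1: "nail" (length 4)
Word 2: "thinking" (length 8)
One optimal edit sequence:
  1. insert 't'  (+1)
  2. insert 'h'  (+1)
  3. insert 'i'  (+1)
  4. keep 'n'
  5. substitute 'a' -> 'k'  (+1)
  6. keep 'i'
  7. insert 'n'  (+1)
  8. substitute 'l' -> 'g'  (+1)
Edit distance = 6
Max length = max(4, 8) = 8
Similarity = 1 - 6/8
= 0.2500


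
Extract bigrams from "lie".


Word: "lie" (length 3)
Number of bigrams = 3 - 2 + 1 = 2
  Position 0: "li"
  Position 1: "ie"
Bigrams = "li", "ie"


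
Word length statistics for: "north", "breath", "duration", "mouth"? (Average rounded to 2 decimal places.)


Lengths: "north"=5, "breath"=6, "duration"=8, "mouth"=5
Sum = 24, Count = 4
Average = 24/4 = 6.00
= avg=6.00, min=5, max=8


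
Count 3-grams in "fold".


Word: "fold" (length 4)
Number of 3-grams = length - 3 + 1 = 4 - 3 + 1
= 2


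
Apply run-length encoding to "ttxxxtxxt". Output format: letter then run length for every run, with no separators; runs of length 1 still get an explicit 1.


String: "ttxxxtxxt"
Scanning for consecutive runs:
  't' x 2
  'x' x 3
  't' x 1
  'x' x 2
  't' x 1
RLE = "t2x3t1x2t1"


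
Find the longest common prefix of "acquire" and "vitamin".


Word 1: "acquire"
Word 2: "vitamin"
Comparing from start:
  Pos 0: 'a' != 'v' (stop)
LCP = "" (length 0)


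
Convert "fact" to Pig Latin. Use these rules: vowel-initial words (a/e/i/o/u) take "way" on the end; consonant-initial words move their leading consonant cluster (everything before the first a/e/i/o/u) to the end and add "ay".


Word: "fact"
Starts with consonant(s) → move to end, add 'ay'
Consonant cluster: "f"
Pig Latin = "actfay"


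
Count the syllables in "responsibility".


Word: "responsibility"
Syllable breakdown: re / spon / si / bil / i / ty
Counting: 6 parts
= 6 syllables


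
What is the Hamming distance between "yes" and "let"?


Comparing character by character (same length = 3):
  Pos 0: 'y' vs 'l' !=
  Pos 1: 'e' vs 'e' =
  Pos 2: 's' vs 't' !=
Hamming distance = 2


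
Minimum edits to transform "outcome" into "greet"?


Word 1: "outcome" (length 7)
Word 2: "greet" (length 5)
One optimal edit sequence (insert/delete/substitute each cost 1):
  1. delete 'o'  (+1)
  2. delete 'u'  (+1)
  3. substitute 't' -> 'g'  (+1)
  4. substitute 'c' -> 'r'  (+1)
  5. substitute 'o' -> 'e'  (+1)
  6. substitute 'm' -> 'e'  (+1)
  7. substitute 'e' -> 't'  (+1)
Total edit operations: 7
Edit distance = 7


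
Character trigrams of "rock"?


Word: "rock" (length 4)
Number of trigrams = 4 - 3 + 1 = 2
  Position 0: "roc"
  Position 1: "ock"
Trigrams = "roc", "ock"


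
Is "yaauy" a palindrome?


Word: "yaauy"
Reversed: "yuaay"
Forward == Backward? yaauy != yuaay
Palindrome = No


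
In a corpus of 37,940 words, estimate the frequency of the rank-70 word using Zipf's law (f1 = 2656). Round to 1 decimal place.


Zipf's law: f(r) = f(1) / r
f(1) = 2656
f(70) = 2656 / 70
= 37.9 occurrences


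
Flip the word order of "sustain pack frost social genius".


Original: "sustain pack frost social genius"
Words (1..n): sustain | pack | frost | social | genius
Reversed (n..1): genius | social | frost | pack | sustain
Result = "genius social frost pack sustain"


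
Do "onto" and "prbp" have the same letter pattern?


Pattern of "onto": [0, 1, 2, 0]
Pattern of "prbp": [0, 1, 2, 0]
Patterns match
Same pattern = Yes


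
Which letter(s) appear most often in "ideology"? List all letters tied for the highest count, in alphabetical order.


Word: "ideology"
Letter counts:
  'd': 1
  'e': 1
  'g': 1
  'i': 1
  'l': 1
  'o': 2
  'y': 1
Maximum count = 2
Most frequent = 'o' (2 times each)


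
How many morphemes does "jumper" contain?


Word: "jumper"
Morphemes: jump / -er
Each morpheme carries meaning
= 2 morphemes


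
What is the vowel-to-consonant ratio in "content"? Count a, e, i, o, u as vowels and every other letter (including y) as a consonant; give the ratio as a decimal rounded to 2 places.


Word: "content"
Vowels (a,e,i,o,u): 2
Consonants: 5
Ratio = 2/5
= 0.40


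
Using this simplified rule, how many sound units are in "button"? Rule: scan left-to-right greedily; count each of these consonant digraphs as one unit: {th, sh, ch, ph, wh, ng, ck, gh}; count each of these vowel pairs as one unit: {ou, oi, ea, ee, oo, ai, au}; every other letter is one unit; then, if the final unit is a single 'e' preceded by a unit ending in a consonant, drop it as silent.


Word: "button" (6 letters)
Left-to-right scan:
  1. 'b' (letter)
  2. 'u' (letter)
  3. 't' (letter)
  4. 't' (letter)
  5. 'o' (letter)
  6. 'n' (letter)
Units from scan: 6
Sound units = 6 units


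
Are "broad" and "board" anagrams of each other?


Word 1: "broad" → sorted: abdor
Word 2: "board" → sorted: abdor
Same letters? abdor == abdor
Anagram = Yes


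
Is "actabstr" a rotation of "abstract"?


Word: "abstract", Candidate: "actabstr"
Method: check if candidate is substring of word+word
"abstractabstract" contains "actabstr"? Yes
Is rotation = Yes


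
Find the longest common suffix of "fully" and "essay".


Word 1: "fully"
Word 2: "essay"
Comparing from end:
  Pos -1: 'y' == 'y'
  Pos -2: 'l' != 'a' (stop)
LCS = "y" (length 1)


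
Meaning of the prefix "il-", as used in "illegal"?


Prefix: il-
As in: illegal -> il- + legal
Meaning = not


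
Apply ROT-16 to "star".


Word: "star"
Shift: 16
Each letter → (letter + shift) mod 26:
  's' (18) + 16 = 8 → 'i'
  't' (19) + 16 = 9 → 'j'
  'a' (0) + 16 = 16 → 'q'
  'r' (17) + 16 = 7 → 'h'
Result = "ijqh"


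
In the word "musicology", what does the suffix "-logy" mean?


Suffix: -logy
Example: musicology = music + -logy, with a spelling change
Meaning = study of


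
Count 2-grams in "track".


Word: "track" (length 5)
Number of 2-grams = length - 2 + 1 = 5 - 2 + 1
= 4


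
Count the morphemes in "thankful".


Word: "thankful"
Morphemes: thank + -ful
Each morpheme carries meaning
= 2 morphemes


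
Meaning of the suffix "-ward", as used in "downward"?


Suffix: -ward
Example: downward (down + -ward)
Meaning = in the direction of


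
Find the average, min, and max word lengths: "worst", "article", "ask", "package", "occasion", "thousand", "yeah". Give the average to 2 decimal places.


Lengths: "worst"=5, "article"=7, "ask"=3, "package"=7, "occasion"=8, "thousand"=8, "yeah"=4
Sum = 42, Count = 7
Average = 42/7 = 6.00
= avg=6.00, min=3, max=8


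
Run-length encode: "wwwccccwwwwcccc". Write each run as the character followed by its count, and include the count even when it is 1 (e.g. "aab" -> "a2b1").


String: "wwwccccwwwwcccc"
Scanning for consecutive runs:
  'w' x 3
  'c' x 4
  'w' x 4
  'c' x 4
RLE = "w3c4w4c4"


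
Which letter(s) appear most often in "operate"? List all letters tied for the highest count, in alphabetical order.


Word: "operate"
Letter counts:
  'a': 1
  'e': 2
  'o': 1
  'p': 1
  'r': 1
  't': 1
Maximum count = 2
Most frequent = 'e' (2 times each)


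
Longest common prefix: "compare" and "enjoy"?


Word 1: "compare"
Word 2: "enjoy"
Comparing from start:
  Pos 0: 'c' != 'e' (stop)
LCP = "" (length 0)


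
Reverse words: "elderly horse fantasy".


Original: "elderly horse fantasy"
Words (1..n): elderly | horse | fantasy
Reversed (n..1): fantasy | horse | elderly
Result = "fantasy horse elderly"


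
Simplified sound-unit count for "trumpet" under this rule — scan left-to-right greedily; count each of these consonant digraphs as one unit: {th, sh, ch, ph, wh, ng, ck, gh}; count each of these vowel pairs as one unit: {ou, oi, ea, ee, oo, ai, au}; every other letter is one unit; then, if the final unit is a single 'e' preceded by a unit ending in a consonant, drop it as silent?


Word: "trumpet" (7 letters)
Left-to-right scan:
  [1] 't' (letter)
  [2] 'r' (letter)
  [3] 'u' (letter)
  [4] 'm' (letter)
  [5] 'p' (letter)
  [6] 'e' (letter)
  [7] 't' (letter)
Units from scan: 7
Sound units = 7 units


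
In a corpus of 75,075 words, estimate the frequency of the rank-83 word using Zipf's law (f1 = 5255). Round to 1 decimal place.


Zipf's law: f(r) = f(1) / r
f(1) = 5255
f(83) = 5255 / 83
= 63.3 occurrences


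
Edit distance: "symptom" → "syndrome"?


Word 1: "symptom" (length 7)
Word 2: "syndrome" (length 8)
One optimal edit sequence (insert/delete/substitute each cost 1):
  1. keep 's'
  2. keep 'y'
  3. substitute 'm' -> 'n'  (+1)
  4. substitute 'p' -> 'd'  (+1)
  5. substitute 't' -> 'r'  (+1)
  6. keep 'o'
  7. keep 'm'
  8. insert 'e'  (+1)
Total edit operations: 4
Edit distance = 4


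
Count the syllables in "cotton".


Word: "cotton"
Syllable breakdown: cot / ton
Counting: 2 parts
= 2 syllables


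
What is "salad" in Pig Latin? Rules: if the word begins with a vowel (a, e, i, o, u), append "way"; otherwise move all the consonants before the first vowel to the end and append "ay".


Word: "salad"
Starts with consonant(s) → move to end, add 'ay'
Consonant cluster: "s"
Pig Latin = "aladsay"


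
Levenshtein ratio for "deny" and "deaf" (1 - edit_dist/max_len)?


Word 1: "deny" (length 4)
Word 2: "deaf" (length 4)
One optimal edit sequence:
  1. keep 'd'
  2. keep 'e'
  3. substitute 'n' -> 'a'  (+1)
  4. substitute 'y' -> 'f'  (+1)
Edit distance = 2
Max length = max(4, 4) = 4
Similarity = 1 - 2/4
= 0.5000


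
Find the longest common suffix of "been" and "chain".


Word 1: "been"
Word 2: "chain"
Comparing from end:
  Pos -1: 'n' == 'n'
  Pos -2: 'e' != 'i' (stop)
LCS = "n" (length 1)


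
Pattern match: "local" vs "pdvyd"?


Pattern of "local": [0, 1, 2, 3, 0]
Pattern of "pdvyd": [0, 1, 2, 3, 1]
Patterns do not match
Same pattern = No


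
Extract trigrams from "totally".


Word: "totally" (length 7)
Number of trigrams = 7 - 3 + 1 = 5
  Position 0: "tot"
  Position 1: "ota"
  Position 2: "tal"
  Position 3: "all"
  Position 4: "lly"
Trigrams = "tot", "ota", "tal", "all", "lly"
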